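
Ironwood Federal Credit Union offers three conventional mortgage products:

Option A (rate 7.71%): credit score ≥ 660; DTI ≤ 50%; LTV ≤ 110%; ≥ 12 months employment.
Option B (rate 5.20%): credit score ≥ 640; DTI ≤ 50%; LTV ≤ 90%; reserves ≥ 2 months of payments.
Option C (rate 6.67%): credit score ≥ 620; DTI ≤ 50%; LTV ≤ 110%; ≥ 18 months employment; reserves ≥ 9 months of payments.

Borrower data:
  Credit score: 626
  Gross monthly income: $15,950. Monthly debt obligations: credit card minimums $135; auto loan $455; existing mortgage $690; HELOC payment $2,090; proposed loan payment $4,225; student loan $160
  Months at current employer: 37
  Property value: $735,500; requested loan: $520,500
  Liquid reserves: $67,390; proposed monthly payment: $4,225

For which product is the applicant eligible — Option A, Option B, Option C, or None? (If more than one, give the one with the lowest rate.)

Option C

Total debts = (135 + 455 + 690 + 2,090 + 4,225 + 160) = 7,755; DTI = 7,755/15,950 = 48.6%.
LTV = 520,500/735,500 = 70.8%.
Reserves = 67,390/4,225 = 16.0 months.
Option A: score 626 < 660; DTI 48.6% ≤ 50%; LTV 70.8% ≤ 110%; employment 37 ≥ 12 mo → does not qualify.
Option B: score 626 < 640; DTI 48.6% ≤ 50%; LTV 70.8% ≤ 90%; reserves 16.0 ≥ 2 mo → does not qualify.
Option C: score 626 ≥ 620; DTI 48.6% ≤ 50%; LTV 70.8% ≤ 110%; employment 37 ≥ 18 mo; reserves 16.0 ≥ 9 mo → qualifies.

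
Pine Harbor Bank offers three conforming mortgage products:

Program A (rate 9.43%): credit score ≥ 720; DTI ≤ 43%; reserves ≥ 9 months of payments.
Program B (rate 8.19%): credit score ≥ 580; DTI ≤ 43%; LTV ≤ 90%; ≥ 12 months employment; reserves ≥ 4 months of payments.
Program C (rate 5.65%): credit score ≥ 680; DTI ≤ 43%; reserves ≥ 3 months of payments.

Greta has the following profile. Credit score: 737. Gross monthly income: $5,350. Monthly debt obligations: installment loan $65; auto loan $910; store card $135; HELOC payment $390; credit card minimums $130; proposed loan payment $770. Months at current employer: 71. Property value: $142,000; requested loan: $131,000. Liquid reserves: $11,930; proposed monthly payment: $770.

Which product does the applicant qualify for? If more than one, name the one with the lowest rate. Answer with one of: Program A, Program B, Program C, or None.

None

Total debts = (65 + 910 + 135 + 390 + 130 + 770) = 2,400; DTI = 2,400/5,350 = 44.9%.
LTV = 131,000/142,000 = 92.3%.
Reserves = 11,930/770 = 15.5 months.
Program A: score 737 ≥ 720; DTI 44.9% > 43%; reserves 15.5 ≥ 9 mo → does not qualify.
Program B: score 737 ≥ 580; DTI 44.9% > 43%; LTV 92.3% > 90%; employment 71 ≥ 12 mo; reserves 15.5 ≥ 4 mo → does not qualify.
Program C: score 737 ≥ 680; DTI 44.9% > 43%; reserves 15.5 ≥ 3 mo → does not qualify.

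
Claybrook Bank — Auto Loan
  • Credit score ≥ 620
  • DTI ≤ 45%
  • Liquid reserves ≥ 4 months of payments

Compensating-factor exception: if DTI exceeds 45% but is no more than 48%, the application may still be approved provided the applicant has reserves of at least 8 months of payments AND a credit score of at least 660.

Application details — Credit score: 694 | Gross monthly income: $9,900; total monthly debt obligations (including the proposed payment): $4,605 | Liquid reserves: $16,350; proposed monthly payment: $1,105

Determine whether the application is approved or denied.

Credit score 694 ≥ 620 (meets base)
DTI = 4,605/9,900 = 46.5% > 45% — standard DTI limit exceeded.
Reserves: 16,350 ÷ 1,105 = 14.8 months (meets 4-month minimum)
DTI 46.5% is within the 45%–48% exception band; checking compensating factors.
Reserves 14.8 ≥ 8 months; credit score 694 ≥ 660.
Both override conditions satisfied; DTI exception granted.

Approved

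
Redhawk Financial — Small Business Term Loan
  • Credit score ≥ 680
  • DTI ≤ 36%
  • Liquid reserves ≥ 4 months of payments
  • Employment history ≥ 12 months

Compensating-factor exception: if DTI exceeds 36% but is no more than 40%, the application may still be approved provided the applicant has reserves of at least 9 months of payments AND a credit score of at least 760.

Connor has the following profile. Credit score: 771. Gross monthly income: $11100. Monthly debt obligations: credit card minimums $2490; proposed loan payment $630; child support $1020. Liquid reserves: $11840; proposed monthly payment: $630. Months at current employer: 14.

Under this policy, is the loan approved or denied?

Approved

Credit score 771 ≥ 680 (meets base)
Total debts = (2,490 + 630 + 1,020) = 4,140. DTI: 4,140 ÷ 11,100 = 37.3%, over the 36% base limit.
Liquid reserves cover 11,840/630 = 18.8 months — ≥ 4 required
Employment 14 ≥ 12 months
DTI 37.3% is within the 36%–40% exception band; checking compensating factors.
Reserves 18.8 ≥ 9 months; credit score 771 ≥ 760.
Both compensating conditions met → exception applies.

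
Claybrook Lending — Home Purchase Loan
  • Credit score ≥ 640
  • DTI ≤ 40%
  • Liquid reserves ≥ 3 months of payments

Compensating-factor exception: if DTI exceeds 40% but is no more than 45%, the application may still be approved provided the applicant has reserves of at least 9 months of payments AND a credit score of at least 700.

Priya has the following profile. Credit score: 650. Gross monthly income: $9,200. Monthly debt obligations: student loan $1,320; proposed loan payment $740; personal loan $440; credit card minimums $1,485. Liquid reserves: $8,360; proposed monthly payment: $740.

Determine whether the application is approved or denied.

Credit score 650 ≥ 640 (meets base)
Total debts = (1,320 + 740 + 440 + 1,485) = 3,985. DTI: 3,985 ÷ 9,200 = 43.3%, over the 40% base limit.
Reserves: 8,360 ÷ 740 = 11.3 months (meets 3-month minimum)
DTI 43.3% is within the 40%–45% exception band; checking compensating factors.
Reserves 11.3 ≥ 9 months; credit score 650 < 700.
Compensating-factor requirement not fully met.

Denied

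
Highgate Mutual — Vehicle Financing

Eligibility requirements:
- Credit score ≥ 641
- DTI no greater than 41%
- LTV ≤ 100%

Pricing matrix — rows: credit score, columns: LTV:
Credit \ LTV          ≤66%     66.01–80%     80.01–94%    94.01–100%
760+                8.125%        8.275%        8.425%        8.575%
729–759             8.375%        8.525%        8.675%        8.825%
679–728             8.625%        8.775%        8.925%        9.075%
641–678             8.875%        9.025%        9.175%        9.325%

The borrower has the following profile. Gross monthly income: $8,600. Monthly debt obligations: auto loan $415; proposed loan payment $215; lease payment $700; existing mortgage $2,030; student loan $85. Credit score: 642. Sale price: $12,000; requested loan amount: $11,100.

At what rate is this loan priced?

Credit score 642 ≥ 641; Total monthly debts = (415 + 215 + 700 + 2,030 + 85) = 3,445. DTI: 3,445 ÷ 8,600 = 40.1%, within the 41% cap
LTV: 11,100 ÷ 12,000 = 92.5%, within 100% cap
Credit 642 → row 641–678; LTV 92.5% → column 80.01–94%. Grid cell → 9.175%.

9.175%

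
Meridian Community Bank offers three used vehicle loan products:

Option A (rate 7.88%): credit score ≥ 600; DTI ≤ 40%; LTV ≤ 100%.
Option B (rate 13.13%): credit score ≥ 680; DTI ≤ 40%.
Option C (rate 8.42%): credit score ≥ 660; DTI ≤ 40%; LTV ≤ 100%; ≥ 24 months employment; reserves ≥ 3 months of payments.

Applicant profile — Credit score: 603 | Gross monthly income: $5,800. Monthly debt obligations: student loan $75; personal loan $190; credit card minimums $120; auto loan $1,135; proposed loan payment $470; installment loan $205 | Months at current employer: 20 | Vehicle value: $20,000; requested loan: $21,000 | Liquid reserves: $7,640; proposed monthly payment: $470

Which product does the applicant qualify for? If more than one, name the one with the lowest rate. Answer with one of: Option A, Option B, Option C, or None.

Total debts = (75 + 190 + 120 + 1,135 + 470 + 205) = 2,195; DTI = 2,195/5,800 = 37.8%.
LTV = 21,000/20,000 = 105%.
Reserves = 7,640/470 = 16.3 months.
Option A: score 603 ≥ 600; DTI 37.8% ≤ 40%; LTV 105% > 100% → does not qualify.
Option B: score 603 < 680; DTI 37.8% ≤ 40% → does not qualify.
Option C: score 603 < 660; DTI 37.8% ≤ 40%; LTV 105% > 100%; employment 20 < 24 mo; reserves 16.3 ≥ 3 mo → does not qualify.

None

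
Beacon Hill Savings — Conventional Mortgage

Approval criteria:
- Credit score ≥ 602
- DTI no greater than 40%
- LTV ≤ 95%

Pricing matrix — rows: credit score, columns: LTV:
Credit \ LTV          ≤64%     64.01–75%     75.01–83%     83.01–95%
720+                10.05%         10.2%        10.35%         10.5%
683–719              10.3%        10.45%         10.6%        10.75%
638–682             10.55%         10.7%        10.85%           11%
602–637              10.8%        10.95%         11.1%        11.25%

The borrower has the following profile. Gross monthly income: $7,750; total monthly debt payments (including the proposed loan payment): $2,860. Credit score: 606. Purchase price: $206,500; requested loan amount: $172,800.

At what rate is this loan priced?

11.25%

Credit score 606 ≥ 602; DTI: 2,860 ÷ 7,750 = 36.9%, within the 40% cap
LTV: 172,800 ÷ 206,500 = 83.7%, within 95% cap
Credit 606 → row 602–637; LTV 83.7% → column 83.01–95%. Grid cell → 11.25%.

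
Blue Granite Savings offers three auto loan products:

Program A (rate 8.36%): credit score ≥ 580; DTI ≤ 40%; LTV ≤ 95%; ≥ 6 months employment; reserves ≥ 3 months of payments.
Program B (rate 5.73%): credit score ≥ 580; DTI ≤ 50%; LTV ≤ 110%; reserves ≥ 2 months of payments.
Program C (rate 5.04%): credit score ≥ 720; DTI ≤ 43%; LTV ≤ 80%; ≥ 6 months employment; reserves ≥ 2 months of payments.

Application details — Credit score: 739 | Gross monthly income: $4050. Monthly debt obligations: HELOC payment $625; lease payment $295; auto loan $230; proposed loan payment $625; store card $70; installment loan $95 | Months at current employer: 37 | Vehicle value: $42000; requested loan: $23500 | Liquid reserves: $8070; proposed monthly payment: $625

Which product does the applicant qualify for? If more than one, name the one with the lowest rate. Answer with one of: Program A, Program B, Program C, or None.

Total debts = (625 + 295 + 230 + 625 + 70 + 95) = 1,940; DTI = 1,940/4,050 = 47.9%.
LTV = 23,500/42,000 = 56%.
Reserves = 8,070/625 = 12.9 months.
Program A: score 739 ≥ 580; DTI 47.9% > 40%; LTV 56% ≤ 95%; employment 37 ≥ 6 mo; reserves 12.9 ≥ 3 mo → does not qualify.
Program B: score 739 ≥ 580; DTI 47.9% ≤ 50%; LTV 56% ≤ 110%; reserves 12.9 ≥ 2 mo → qualifies.
Program C: score 739 ≥ 720; DTI 47.9% > 43%; LTV 56% ≤ 80%; employment 37 ≥ 6 mo; reserves 12.9 ≥ 2 mo → does not qualify.

Program B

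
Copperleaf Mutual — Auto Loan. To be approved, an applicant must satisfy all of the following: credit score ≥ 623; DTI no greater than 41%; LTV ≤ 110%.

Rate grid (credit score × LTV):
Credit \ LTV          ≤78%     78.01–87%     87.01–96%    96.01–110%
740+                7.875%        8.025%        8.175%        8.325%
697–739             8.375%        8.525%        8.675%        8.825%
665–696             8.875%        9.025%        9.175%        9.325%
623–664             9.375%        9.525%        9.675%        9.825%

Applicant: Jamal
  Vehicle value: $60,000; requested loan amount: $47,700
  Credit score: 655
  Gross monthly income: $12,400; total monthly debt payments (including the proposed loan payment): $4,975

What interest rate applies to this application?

Credit score 655 ≥ 623; DTI: 4,975 ÷ 12,400 = 40.1%, within the 41% cap
Loan-to-value = 47,700/60,000 = 79.5% — pass (110% max)
Row: 655 falls in 623–664. Column: 79.5% falls in 78.01–87%. Rate = 9.525%.

9.525%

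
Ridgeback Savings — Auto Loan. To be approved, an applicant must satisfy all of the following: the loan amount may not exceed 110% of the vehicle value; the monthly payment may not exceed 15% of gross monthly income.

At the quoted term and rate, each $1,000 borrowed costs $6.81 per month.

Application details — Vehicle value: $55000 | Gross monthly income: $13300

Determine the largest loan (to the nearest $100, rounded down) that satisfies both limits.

Payment cap: 15% × $13,300 = $1,995/month.
At $6.81 per $1,000, that supports 1,995/6.81 × 1,000 ≈ $292,951 → $292,900.
LTV cap: 110% × $55,000 = $60,500 → $60,500.
Binding constraint: loan-to-value.

$60,500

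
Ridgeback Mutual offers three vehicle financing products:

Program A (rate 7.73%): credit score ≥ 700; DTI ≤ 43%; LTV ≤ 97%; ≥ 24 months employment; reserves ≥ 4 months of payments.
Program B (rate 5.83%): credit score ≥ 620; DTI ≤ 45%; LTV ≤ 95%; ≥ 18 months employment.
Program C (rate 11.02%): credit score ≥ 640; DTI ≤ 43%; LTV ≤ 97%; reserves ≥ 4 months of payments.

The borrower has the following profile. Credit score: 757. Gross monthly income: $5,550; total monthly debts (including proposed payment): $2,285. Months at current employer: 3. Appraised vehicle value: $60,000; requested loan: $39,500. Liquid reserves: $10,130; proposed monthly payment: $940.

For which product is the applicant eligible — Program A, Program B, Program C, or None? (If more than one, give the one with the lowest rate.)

DTI = 2,285/5,550 = 41.2%.
LTV = 39,500/60,000 = 65.8%.
Reserves = 10,130/940 = 10.8 months.
Program A: score 757 ≥ 700; DTI 41.2% ≤ 43%; LTV 65.8% ≤ 97%; employment 3 < 24 mo; reserves 10.8 ≥ 4 mo → does not qualify.
Program B: score 757 ≥ 620; DTI 41.2% ≤ 45%; LTV 65.8% ≤ 95%; employment 3 < 18 mo → does not qualify.
Program C: score 757 ≥ 640; DTI 41.2% ≤ 43%; LTV 65.8% ≤ 97%; reserves 10.8 ≥ 4 mo → qualifies.

Program C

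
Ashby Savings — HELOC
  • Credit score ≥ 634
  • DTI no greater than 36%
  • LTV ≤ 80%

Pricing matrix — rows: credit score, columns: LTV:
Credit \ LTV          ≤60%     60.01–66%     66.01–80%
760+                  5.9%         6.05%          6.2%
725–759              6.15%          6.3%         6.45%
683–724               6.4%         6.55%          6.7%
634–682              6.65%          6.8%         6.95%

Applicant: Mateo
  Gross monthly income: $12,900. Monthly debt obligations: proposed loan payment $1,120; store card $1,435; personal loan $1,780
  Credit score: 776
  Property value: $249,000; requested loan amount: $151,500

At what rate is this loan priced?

Credit score 776 ≥ 634; Total monthly debts = (1,120 + 1,435 + 1,780) = 4,335. Debt-to-income = 4,335/12,900 = 33.6% — meets 36% limit
Loan-to-value = 151,500/249,000 = 60.8% — pass (80% max)
Score 776 is in the 760+ band; LTV 60.8% is in the 60.01–66% band → 6.05%.

6.05%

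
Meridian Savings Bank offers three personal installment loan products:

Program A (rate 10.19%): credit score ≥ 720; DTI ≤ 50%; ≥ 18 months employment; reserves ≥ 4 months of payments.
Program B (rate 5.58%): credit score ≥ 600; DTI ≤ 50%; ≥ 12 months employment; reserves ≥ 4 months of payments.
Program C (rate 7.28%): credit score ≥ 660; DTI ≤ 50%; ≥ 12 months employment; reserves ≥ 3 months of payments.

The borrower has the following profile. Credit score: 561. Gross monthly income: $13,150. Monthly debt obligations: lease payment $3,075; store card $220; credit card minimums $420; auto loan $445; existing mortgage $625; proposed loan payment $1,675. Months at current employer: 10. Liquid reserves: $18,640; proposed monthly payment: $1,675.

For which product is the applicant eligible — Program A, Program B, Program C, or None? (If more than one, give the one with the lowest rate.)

Total debts = (3,075 + 220 + 420 + 445 + 625 + 1,675) = 6,460; DTI = 6,460/13,150 = 49.1%.
Reserves = 18,640/1,675 = 11.1 months.
Program A: score 561 < 720; DTI 49.1% ≤ 50%; employment 10 < 18 mo; reserves 11.1 ≥ 4 mo → does not qualify.
Program B: score 561 < 600; DTI 49.1% ≤ 50%; employment 10 < 12 mo; reserves 11.1 ≥ 4 mo → does not qualify.
Program C: score 561 < 660; DTI 49.1% ≤ 50%; employment 10 < 12 mo; reserves 11.1 ≥ 3 mo → does not qualify.

None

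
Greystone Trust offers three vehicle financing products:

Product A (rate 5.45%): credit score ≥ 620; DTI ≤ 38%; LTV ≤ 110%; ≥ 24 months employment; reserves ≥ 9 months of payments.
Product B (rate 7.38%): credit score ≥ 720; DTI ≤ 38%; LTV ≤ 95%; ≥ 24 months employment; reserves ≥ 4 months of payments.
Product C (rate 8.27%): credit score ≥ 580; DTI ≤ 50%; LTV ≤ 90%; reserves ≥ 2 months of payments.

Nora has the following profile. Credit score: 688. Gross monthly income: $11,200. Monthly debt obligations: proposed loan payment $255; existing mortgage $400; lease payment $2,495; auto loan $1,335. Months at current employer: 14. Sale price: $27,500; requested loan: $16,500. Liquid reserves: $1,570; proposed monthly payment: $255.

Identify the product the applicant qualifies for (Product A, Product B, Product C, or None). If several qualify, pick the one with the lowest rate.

Total debts = (255 + 400 + 2,495 + 1,335) = 4,485; DTI = 4,485/11,200 = 40%.
LTV = 16,500/27,500 = 60%.
Reserves = 1,570/255 = 6.2 months.
Product A: score 688 ≥ 620; DTI 40% > 38%; LTV 60% ≤ 110%; employment 14 < 24 mo; reserves 6.2 < 9 mo → does not qualify.
Product B: score 688 < 720; DTI 40% > 38%; LTV 60% ≤ 95%; employment 14 < 24 mo; reserves 6.2 ≥ 4 mo → does not qualify.
Product C: score 688 ≥ 580; DTI 40% ≤ 50%; LTV 60% ≤ 90%; reserves 6.2 ≥ 2 mo → qualifies.

Product C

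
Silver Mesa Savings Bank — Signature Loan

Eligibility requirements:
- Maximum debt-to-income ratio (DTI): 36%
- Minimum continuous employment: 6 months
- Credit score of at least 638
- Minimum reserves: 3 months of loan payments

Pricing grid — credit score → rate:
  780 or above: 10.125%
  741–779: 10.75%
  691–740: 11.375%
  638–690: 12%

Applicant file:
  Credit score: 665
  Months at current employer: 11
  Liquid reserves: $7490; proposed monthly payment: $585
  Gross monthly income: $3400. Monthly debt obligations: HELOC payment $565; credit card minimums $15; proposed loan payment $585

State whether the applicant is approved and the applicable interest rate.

Approved at 12%

Credit score 665 ≥ 638 (meets minimum)
Liquid reserves cover 7,490/585 = 12.8 months — ≥ 3 required
Employment 11 ≥ 6 months
Total monthly debts = (565 + 15 + 585) = 1,165. DTI = 1,165/3,400 = 34.3% ≤ 36%
All requirements met. Score 665 falls in the 638–690 tier → 12%.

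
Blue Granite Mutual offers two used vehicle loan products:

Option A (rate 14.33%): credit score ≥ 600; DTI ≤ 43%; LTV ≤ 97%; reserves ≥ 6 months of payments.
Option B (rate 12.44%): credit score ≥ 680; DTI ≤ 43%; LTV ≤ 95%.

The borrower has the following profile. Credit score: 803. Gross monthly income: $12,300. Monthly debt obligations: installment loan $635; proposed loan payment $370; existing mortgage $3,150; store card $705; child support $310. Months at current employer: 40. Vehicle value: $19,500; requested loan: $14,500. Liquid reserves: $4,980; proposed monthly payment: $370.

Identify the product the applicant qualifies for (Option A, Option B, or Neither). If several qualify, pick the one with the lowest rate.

Option B

Total debts = (635 + 370 + 3,150 + 705 + 310) = 5,170; DTI = 5,170/12,300 = 42%.
LTV = 14,500/19,500 = 74.4%.
Reserves = 4,980/370 = 13.5 months.
Option A: score 803 ≥ 600; DTI 42% ≤ 43%; LTV 74.4% ≤ 97%; reserves 13.5 ≥ 6 mo → qualifies.
Option B: score 803 ≥ 680; DTI 42% ≤ 43%; LTV 74.4% ≤ 95% → qualifies.
Qualifying: Option A, Option B. Lowest rate is 12.44% → Option B.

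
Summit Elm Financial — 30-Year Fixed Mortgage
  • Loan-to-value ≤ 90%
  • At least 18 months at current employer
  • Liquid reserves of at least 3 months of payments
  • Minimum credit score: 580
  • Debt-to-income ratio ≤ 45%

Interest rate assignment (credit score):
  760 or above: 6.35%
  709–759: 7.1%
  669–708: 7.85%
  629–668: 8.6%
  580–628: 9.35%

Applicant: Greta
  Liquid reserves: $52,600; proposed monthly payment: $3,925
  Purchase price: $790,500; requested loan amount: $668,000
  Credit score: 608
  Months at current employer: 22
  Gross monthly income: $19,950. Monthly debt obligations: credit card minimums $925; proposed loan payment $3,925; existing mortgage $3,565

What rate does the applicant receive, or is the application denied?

Approved at 9.35%

Credit score 608 ≥ 580 (meets minimum)
Reserves = 52,600/3,925 = 13.4 months ≥ 3
Loan-to-value = 668,000/790,500 = 84.5% — pass (90% max)
Employment 22 ≥ 18 months
Total monthly debts = (925 + 3,925 + 3,565) = 8,415. DTI = 8,415/19,950 = 42.2% ≤ 45%
All requirements met. Score 608 falls in the 580–628 tier → 9.35%.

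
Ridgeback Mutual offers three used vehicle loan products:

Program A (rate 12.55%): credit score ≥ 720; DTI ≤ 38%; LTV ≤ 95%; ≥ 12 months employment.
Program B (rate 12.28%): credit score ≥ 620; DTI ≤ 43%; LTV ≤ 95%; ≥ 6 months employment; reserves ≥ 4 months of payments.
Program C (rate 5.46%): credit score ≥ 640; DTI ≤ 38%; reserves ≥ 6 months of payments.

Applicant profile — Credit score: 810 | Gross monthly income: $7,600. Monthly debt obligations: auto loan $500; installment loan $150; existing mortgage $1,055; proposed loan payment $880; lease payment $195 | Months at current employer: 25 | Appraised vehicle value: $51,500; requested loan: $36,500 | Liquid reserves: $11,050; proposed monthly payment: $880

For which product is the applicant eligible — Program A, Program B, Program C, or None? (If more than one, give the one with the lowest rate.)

Total debts = (500 + 150 + 1,055 + 880 + 195) = 2,780; DTI = 2,780/7,600 = 36.6%.
LTV = 36,500/51,500 = 70.9%.
Reserves = 11,050/880 = 12.6 months.
Program A: score 810 ≥ 720; DTI 36.6% ≤ 38%; LTV 70.9% ≤ 95%; employment 25 ≥ 12 mo → qualifies.
Program B: score 810 ≥ 620; DTI 36.6% ≤ 43%; LTV 70.9% ≤ 95%; employment 25 ≥ 6 mo; reserves 12.6 ≥ 4 mo → qualifies.
Program C: score 810 ≥ 640; DTI 36.6% ≤ 38%; reserves 12.6 ≥ 6 mo → qualifies.
Qualifying: Program A, Program B, Program C. Lowest rate is 5.46% → Program C.

Program C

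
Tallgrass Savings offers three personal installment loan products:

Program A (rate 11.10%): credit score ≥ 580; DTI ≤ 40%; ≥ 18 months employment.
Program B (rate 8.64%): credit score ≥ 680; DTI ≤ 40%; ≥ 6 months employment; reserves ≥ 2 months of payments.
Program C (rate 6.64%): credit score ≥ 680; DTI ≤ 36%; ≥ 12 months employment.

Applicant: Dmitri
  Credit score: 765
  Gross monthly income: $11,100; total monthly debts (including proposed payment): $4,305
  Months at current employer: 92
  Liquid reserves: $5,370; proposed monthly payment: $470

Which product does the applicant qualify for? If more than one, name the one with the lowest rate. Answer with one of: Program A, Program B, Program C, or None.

Program B

DTI = 4,305/11,100 = 38.8%.
Reserves = 5,370/470 = 11.4 months.
Program A: score 765 ≥ 580; DTI 38.8% ≤ 40%; employment 92 ≥ 18 mo → qualifies.
Program B: score 765 ≥ 680; DTI 38.8% ≤ 40%; employment 92 ≥ 6 mo; reserves 11.4 ≥ 2 mo → qualifies.
Program C: score 765 ≥ 680; DTI 38.8% > 36%; employment 92 ≥ 12 mo → does not qualify.
Qualifying: Program A, Program B. Lowest rate is 8.64% → Program B.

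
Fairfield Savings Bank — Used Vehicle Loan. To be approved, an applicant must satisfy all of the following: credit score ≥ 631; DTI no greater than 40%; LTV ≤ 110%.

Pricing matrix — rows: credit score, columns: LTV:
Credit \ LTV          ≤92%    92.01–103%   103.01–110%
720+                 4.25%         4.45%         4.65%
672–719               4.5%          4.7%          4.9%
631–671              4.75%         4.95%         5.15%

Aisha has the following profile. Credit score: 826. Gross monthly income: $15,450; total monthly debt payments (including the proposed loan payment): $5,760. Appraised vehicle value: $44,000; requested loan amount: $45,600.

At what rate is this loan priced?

Credit score 826 ≥ 631; Debt-to-income = 5,760/15,450 = 37.3% — meets 40% limit
LTV: 45,600 ÷ 44,000 = 103.6%, within 110% cap
Credit 826 → row 720+; LTV 103.6% → column 103.01–110%. Grid cell → 4.65%.

4.65%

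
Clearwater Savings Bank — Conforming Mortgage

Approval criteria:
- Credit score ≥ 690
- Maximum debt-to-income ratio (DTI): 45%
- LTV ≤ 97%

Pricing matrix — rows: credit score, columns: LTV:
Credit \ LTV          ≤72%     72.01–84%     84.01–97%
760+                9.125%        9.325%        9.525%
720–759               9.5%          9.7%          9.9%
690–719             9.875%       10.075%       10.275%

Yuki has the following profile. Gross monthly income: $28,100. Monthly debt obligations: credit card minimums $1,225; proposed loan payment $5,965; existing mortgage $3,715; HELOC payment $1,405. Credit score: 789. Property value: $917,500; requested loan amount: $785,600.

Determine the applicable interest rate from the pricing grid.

9.525%

Credit score 789 ≥ 690; Total monthly debts = (1,225 + 5,965 + 3,715 + 1,405) = 12,310. DTI = 12,310/28,100 = 43.8% ≤ 45%
Loan-to-value = 785,600/917,500 = 85.6% — pass (97% max)
Score 789 is in the 760+ band; LTV 85.6% is in the 84.01–97% band → 9.525%.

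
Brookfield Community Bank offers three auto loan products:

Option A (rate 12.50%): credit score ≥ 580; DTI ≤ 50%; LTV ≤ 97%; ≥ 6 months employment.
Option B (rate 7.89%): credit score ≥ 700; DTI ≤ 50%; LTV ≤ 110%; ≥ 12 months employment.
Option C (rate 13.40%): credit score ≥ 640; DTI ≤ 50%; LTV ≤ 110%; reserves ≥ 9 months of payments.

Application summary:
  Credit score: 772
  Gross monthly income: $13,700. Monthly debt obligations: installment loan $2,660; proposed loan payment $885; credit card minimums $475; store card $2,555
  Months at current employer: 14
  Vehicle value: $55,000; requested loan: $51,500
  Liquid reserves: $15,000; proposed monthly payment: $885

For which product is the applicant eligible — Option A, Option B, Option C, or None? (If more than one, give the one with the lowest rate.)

Total debts = (2,660 + 885 + 475 + 2,555) = 6,575; DTI = 6,575/13,700 = 48%.
LTV = 51,500/55,000 = 93.6%.
Reserves = 15,000/885 = 16.9 months.
Option A: score 772 ≥ 580; DTI 48% ≤ 50%; LTV 93.6% ≤ 97%; employment 14 ≥ 6 mo → qualifies.
Option B: score 772 ≥ 700; DTI 48% ≤ 50%; LTV 93.6% ≤ 110%; employment 14 ≥ 12 mo → qualifies.
Option C: score 772 ≥ 640; DTI 48% ≤ 50%; LTV 93.6% ≤ 110%; reserves 16.9 ≥ 9 mo → qualifies.
Qualifying: Option A, Option B, Option C. Lowest rate is 7.89% → Option B.

Option B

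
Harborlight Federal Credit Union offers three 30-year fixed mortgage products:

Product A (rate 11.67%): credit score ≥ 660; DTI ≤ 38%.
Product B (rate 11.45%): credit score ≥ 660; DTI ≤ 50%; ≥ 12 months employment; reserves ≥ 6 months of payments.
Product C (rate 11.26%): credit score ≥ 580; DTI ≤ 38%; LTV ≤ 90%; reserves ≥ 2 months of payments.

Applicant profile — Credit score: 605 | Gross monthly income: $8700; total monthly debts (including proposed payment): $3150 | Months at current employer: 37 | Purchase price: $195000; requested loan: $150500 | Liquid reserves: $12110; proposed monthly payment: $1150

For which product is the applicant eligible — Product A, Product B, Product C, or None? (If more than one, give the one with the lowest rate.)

Product C

DTI = 3,150/8,700 = 36.2%.
LTV = 150,500/195,000 = 77.2%.
Reserves = 12,110/1,150 = 10.5 months.
Product A: score 605 < 660; DTI 36.2% ≤ 38% → does not qualify.
Product B: score 605 < 660; DTI 36.2% ≤ 50%; employment 37 ≥ 12 mo; reserves 10.5 ≥ 6 mo → does not qualify.
Product C: score 605 ≥ 580; DTI 36.2% ≤ 38%; LTV 77.2% ≤ 90%; reserves 10.5 ≥ 2 mo → qualifies.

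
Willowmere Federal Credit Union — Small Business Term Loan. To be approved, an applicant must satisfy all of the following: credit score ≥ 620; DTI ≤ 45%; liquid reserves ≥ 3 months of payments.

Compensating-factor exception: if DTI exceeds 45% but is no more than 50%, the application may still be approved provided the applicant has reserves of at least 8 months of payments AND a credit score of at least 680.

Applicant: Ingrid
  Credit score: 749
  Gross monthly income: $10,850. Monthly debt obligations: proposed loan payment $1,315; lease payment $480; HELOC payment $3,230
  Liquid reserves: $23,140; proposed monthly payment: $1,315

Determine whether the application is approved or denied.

Approved

Credit score 749 ≥ 620 (meets base)
Total debts = (1,315 + 480 + 3,230) = 5,025. DTI = 5,025/10,850 = 46.3% > 45% — standard DTI limit exceeded.
Liquid reserves cover 23,140/1,315 = 17.6 months — ≥ 3 required
DTI 46.3% is within the 45%–50% exception band; checking compensating factors.
Override check — reserves: 17.6 mo (ok); score: 749 (ok).
Both override conditions satisfied; DTI exception granted.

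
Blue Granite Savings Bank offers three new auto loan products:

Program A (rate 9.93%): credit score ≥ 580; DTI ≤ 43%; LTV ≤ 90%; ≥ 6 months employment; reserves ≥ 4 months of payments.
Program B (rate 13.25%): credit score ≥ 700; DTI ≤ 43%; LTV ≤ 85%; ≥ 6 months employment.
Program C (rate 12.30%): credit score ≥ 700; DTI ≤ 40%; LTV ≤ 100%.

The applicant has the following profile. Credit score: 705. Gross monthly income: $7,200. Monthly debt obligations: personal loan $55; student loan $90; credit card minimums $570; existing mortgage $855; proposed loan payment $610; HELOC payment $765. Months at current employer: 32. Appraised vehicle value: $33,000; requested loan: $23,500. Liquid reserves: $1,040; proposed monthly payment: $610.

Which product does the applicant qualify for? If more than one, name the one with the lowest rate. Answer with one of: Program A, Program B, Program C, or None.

Program B

Total debts = (55 + 90 + 570 + 855 + 610 + 765) = 2,945; DTI = 2,945/7,200 = 40.9%.
LTV = 23,500/33,000 = 71.2%.
Reserves = 1,040/610 = 1.7 months.
Program A: score 705 ≥ 580; DTI 40.9% ≤ 43%; LTV 71.2% ≤ 90%; employment 32 ≥ 6 mo; reserves 1.7 < 4 mo → does not qualify.
Program B: score 705 ≥ 700; DTI 40.9% ≤ 43%; LTV 71.2% ≤ 85%; employment 32 ≥ 6 mo → qualifies.
Program C: score 705 ≥ 700; DTI 40.9% > 40%; LTV 71.2% ≤ 100% → does not qualify.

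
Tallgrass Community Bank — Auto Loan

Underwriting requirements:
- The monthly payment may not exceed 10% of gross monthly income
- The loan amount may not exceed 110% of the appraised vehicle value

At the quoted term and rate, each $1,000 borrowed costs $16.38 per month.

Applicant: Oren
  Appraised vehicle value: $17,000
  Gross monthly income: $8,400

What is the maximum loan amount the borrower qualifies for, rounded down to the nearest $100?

$18,700

Payment cap: 10% × $8,400 = $840/month.
At $16.38 per $1,000, that supports 840/16.38 × 1,000 ≈ $51,282 → $51,200.
LTV cap: 110% × $17,000 = $18,700 → $18,700.
Binding constraint: loan-to-value.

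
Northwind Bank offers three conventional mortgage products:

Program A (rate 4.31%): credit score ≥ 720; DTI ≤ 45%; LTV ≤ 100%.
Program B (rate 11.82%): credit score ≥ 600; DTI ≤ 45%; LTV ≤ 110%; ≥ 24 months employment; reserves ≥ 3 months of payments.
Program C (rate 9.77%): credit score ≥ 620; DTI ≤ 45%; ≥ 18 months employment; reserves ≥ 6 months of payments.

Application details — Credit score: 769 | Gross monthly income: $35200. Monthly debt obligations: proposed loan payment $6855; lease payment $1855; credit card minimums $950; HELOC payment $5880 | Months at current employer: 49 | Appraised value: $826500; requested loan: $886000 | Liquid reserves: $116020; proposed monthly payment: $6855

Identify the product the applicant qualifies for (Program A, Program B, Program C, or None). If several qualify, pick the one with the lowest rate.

Total debts = (6,855 + 1,855 + 950 + 5,880) = 15,540; DTI = 15,540/35,200 = 44.1%.
LTV = 886,000/826,500 = 107.2%.
Reserves = 116,020/6,855 = 16.9 months.
Program A: score 769 ≥ 720; DTI 44.1% ≤ 45%; LTV 107.2% > 100% → does not qualify.
Program B: score 769 ≥ 600; DTI 44.1% ≤ 45%; LTV 107.2% ≤ 110%; employment 49 ≥ 24 mo; reserves 16.9 ≥ 3 mo → qualifies.
Program C: score 769 ≥ 620; DTI 44.1% ≤ 45%; employment 49 ≥ 18 mo; reserves 16.9 ≥ 6 mo → qualifies.
Qualifying: Program B, Program C. Lowest rate is 9.77% → Program C.

Program C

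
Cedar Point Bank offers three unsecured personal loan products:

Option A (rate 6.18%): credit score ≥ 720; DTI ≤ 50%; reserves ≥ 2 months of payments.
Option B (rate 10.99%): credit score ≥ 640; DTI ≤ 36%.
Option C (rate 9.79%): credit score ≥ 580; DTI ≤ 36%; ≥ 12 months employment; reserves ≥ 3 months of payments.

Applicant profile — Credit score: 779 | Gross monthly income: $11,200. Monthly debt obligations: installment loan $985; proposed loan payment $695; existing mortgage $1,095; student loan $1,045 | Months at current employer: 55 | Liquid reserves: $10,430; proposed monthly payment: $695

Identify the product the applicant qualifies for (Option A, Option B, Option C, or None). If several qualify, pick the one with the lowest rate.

Total debts = (985 + 695 + 1,095 + 1,045) = 3,820; DTI = 3,820/11,200 = 34.1%.
Reserves = 10,430/695 = 15.0 months.
Option A: score 779 ≥ 720; DTI 34.1% ≤ 50%; reserves 15.0 ≥ 2 mo → qualifies.
Option B: score 779 ≥ 640; DTI 34.1% ≤ 36% → qualifies.
Option C: score 779 ≥ 580; DTI 34.1% ≤ 36%; employment 55 ≥ 12 mo; reserves 15.0 ≥ 3 mo → qualifies.
Qualifying: Option A, Option B, Option C. Lowest rate is 6.18% → Option A.

Option A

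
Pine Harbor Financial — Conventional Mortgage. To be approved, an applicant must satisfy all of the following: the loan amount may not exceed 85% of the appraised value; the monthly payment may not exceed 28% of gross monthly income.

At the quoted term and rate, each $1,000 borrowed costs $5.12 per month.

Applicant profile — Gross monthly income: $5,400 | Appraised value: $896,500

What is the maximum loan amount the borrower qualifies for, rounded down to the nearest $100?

Payment cap: 28% × $5,400 = $1,512/month.
At $5.12 per $1,000, that supports 1,512/5.12 × 1,000 ≈ $295,312 → $295,300.
LTV cap: 85% × $896,500 = $762,025 → $762,000.
Binding constraint: payment-to-income.

$295,300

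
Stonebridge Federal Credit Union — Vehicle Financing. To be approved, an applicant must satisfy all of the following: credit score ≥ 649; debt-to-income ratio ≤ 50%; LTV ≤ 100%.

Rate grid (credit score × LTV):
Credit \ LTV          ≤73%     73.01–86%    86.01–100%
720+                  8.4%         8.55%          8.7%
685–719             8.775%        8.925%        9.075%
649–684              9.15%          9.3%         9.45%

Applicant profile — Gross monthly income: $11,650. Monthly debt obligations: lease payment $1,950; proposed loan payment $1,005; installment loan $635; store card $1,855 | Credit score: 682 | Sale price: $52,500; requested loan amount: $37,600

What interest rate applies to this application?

Credit score 682 ≥ 649; Total monthly debts = (1,950 + 1,005 + 635 + 1,855) = 5,445. DTI = 5,445/11,650 = 46.7% ≤ 50%
LTV: 37,600 ÷ 52,500 = 71.6%, within 100% cap
Row: 682 falls in 649–684. Column: 71.6% falls in ≤73%. Rate = 9.15%.

9.15%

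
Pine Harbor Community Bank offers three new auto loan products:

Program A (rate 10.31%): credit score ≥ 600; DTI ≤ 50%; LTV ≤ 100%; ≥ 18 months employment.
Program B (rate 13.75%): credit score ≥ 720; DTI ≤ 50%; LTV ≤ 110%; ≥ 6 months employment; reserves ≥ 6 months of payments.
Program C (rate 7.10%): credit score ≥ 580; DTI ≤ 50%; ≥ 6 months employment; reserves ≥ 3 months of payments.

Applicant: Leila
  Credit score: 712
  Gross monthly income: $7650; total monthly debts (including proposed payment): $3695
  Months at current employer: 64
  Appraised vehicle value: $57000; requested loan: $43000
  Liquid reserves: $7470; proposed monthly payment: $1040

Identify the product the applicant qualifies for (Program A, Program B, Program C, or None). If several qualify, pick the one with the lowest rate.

Program C

DTI = 3,695/7,650 = 48.3%.
LTV = 43,000/57,000 = 75.4%.
Reserves = 7,470/1,040 = 7.2 months.
Program A: score 712 ≥ 600; DTI 48.3% ≤ 50%; LTV 75.4% ≤ 100%; employment 64 ≥ 18 mo → qualifies.
Program B: score 712 < 720; DTI 48.3% ≤ 50%; LTV 75.4% ≤ 110%; employment 64 ≥ 6 mo; reserves 7.2 ≥ 6 mo → does not qualify.
Program C: score 712 ≥ 580; DTI 48.3% ≤ 50%; employment 64 ≥ 6 mo; reserves 7.2 ≥ 3 mo → qualifies.
Qualifying: Program A, Program C. Lowest rate is 7.10% → Program C.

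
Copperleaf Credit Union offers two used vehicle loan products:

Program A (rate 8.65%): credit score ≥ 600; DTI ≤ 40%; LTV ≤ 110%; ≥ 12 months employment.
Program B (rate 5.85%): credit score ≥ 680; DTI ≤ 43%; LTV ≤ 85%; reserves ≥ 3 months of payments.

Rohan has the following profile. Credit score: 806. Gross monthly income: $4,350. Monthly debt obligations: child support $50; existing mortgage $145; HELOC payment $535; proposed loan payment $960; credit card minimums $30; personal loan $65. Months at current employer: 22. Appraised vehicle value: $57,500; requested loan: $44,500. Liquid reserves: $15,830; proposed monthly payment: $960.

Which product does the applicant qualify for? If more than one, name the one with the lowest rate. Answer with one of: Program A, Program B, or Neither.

Program B

Total debts = (50 + 145 + 535 + 960 + 30 + 65) = 1,785; DTI = 1,785/4,350 = 41%.
LTV = 44,500/57,500 = 77.4%.
Reserves = 15,830/960 = 16.5 months.
Program A: score 806 ≥ 600; DTI 41% > 40%; LTV 77.4% ≤ 110%; employment 22 ≥ 12 mo → does not qualify.
Program B: score 806 ≥ 680; DTI 41% ≤ 43%; LTV 77.4% ≤ 85%; reserves 16.5 ≥ 3 mo → qualifies.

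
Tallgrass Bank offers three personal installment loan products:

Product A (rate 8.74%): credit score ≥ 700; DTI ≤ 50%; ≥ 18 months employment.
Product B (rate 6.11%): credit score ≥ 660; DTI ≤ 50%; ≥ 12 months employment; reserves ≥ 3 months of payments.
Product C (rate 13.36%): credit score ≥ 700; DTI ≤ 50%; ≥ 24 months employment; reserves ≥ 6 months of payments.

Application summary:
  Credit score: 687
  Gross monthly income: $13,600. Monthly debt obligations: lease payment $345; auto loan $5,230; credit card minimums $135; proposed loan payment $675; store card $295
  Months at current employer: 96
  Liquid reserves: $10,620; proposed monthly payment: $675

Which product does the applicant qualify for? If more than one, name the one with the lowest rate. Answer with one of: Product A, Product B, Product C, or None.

Product B

Total debts = (345 + 5,230 + 135 + 675 + 295) = 6,680; DTI = 6,680/13,600 = 49.1%.
Reserves = 10,620/675 = 15.7 months.
Product A: score 687 < 700; DTI 49.1% ≤ 50%; employment 96 ≥ 18 mo → does not qualify.
Product B: score 687 ≥ 660; DTI 49.1% ≤ 50%; employment 96 ≥ 12 mo; reserves 15.7 ≥ 3 mo → qualifies.
Product C: score 687 < 700; DTI 49.1% ≤ 50%; employment 96 ≥ 24 mo; reserves 15.7 ≥ 6 mo → does not qualify.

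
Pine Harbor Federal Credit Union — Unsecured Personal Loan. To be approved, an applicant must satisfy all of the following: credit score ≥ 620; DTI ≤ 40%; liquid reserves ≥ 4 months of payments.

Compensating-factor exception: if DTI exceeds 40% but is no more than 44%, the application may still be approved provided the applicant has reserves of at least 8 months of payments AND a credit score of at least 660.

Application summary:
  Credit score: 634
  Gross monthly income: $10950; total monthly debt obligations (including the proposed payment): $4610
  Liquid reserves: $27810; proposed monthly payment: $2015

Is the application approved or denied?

Denied

Credit score 634 ≥ 620 (meets base)
DTI: 4,610 ÷ 10,950 = 42.1%, over the 40% base limit.
Reserves = 27,810/2,015 = 13.8 months ≥ 4
DTI 42.1% is within the 40%–44% exception band; checking compensating factors.
Reserves 13.8 ≥ 8 months; credit score 634 < 660.
Override conditions not both satisfied; exception does not apply.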